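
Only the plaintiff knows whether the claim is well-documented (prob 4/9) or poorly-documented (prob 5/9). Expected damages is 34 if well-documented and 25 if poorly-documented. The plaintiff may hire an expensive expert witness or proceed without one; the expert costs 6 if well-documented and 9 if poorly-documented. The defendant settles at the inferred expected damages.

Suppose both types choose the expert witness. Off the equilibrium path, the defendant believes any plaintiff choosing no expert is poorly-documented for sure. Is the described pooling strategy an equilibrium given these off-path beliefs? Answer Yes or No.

On path, the defendant holds the prior and pays 4/9·34 + 5/9·25 = 29. Off path (no expert), believing poorly-documented, it pays 25.
well-documented: the expert witness nets 29 − 6 = 23; no expert nets 25. well-documented would deviate.
poorly-documented: the expert witness nets 29 − 9 = 20; no expert nets 25. poorly-documented would deviate.
A type deviates, so pooling fails.

No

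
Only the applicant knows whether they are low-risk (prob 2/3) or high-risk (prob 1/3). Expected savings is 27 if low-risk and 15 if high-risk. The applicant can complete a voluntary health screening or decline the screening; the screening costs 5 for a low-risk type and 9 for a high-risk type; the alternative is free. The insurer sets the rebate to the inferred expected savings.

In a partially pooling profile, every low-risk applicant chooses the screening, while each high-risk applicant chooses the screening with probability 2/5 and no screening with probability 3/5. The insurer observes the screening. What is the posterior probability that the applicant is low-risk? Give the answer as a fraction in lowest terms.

5/6

P(the screening) = (2/3)·1 + (1/3)·(2/5) = 4/5.
By Bayes' rule, P(low-risk | the screening) = (2/3) / (4/5) = 5/6.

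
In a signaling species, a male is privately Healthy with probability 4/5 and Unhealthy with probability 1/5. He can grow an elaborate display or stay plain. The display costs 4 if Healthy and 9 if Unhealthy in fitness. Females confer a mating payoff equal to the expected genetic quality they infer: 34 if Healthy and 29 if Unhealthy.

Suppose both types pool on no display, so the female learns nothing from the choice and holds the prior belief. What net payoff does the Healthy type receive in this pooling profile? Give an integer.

33

Pooled mating payoff = 4/5·34 + 1/5·29 = 33.
Healthy pays no cost for no display, so net payoff = 33.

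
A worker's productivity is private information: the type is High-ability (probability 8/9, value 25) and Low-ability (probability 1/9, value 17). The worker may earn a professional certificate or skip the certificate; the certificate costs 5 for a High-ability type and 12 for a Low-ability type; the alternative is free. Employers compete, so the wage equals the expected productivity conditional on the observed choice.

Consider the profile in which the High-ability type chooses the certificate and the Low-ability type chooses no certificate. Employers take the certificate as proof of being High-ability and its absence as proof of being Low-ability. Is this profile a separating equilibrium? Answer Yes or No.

Yes

Under these beliefs, the certificate earns wage 25 and no certificate earns wage 17.
High-ability: the certificate nets 25 − 5 = 20; no certificate nets 17. High-ability prefers the certificate.
Low-ability: the certificate nets 25 − 12 = 13; no certificate nets 17. Low-ability prefers no certificate.
Neither type deviates, so the separating profile is an equilibrium.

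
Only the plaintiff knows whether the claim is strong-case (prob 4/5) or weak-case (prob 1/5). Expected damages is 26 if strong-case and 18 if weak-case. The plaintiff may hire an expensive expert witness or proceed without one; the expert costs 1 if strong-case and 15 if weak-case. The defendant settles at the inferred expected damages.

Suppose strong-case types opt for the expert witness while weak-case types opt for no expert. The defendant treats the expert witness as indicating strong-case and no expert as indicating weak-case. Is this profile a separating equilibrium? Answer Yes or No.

Yes

Under these beliefs, the expert witness earns settlement 26 and no expert earns settlement 18.
strong-case: the expert witness nets 26 − 1 = 25; no expert nets 18. strong-case prefers the expert witness.
weak-case: the expert witness nets 26 − 15 = 11; no expert nets 18. weak-case prefers no expert.
Neither type deviates, so the separating profile is an equilibrium.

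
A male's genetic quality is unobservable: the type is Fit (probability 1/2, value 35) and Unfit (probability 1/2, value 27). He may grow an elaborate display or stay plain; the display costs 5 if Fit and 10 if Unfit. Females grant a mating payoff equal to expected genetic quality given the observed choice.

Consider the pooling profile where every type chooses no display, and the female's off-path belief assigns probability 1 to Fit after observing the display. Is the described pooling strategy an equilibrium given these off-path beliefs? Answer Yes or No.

Yes

On path, the female holds the prior and pays 1/2·35 + 1/2·27 = 31. Off path (the display), believing Fit, it pays 35.
Fit: no display nets 31; the display nets 35 − 5 = 30. Fit stays.
Unfit: no display nets 31; the display nets 35 − 10 = 25. Unfit stays.
No type deviates, so pooling is sustained.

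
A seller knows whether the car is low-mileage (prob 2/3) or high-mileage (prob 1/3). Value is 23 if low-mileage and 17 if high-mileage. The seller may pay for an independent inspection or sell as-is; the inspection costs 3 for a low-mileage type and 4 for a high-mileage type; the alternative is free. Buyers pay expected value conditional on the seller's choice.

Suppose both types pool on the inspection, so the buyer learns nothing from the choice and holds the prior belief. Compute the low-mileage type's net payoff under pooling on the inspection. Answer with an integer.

18

Pooled price = 2/3·23 + 1/3·17 = 21.
low-mileage pays cost 3 for the inspection, so net payoff = 21 − 3 = 18.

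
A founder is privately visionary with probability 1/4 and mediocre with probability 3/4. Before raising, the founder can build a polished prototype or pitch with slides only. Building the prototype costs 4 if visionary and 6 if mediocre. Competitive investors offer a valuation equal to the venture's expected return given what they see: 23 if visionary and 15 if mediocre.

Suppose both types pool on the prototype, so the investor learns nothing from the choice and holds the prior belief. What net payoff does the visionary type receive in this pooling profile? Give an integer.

13

Pooled valuation = 1/4·23 + 3/4·15 = 17.
visionary pays cost 4 for the prototype, so net payoff = 17 − 4 = 13.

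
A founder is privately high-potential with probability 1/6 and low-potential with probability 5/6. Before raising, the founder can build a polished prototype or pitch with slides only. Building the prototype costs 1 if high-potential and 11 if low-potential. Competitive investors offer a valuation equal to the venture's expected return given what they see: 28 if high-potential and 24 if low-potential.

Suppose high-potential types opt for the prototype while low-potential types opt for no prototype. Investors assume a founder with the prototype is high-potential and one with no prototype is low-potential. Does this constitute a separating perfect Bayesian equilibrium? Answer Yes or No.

Under these beliefs, the prototype earns valuation 28 and no prototype earns valuation 24.
high-potential: the prototype nets 28 − 1 = 27; no prototype nets 24. high-potential prefers the prototype.
low-potential: the prototype nets 28 − 11 = 17; no prototype nets 24. low-potential prefers no prototype.
Neither type deviates, so the separating profile is an equilibrium.

Yes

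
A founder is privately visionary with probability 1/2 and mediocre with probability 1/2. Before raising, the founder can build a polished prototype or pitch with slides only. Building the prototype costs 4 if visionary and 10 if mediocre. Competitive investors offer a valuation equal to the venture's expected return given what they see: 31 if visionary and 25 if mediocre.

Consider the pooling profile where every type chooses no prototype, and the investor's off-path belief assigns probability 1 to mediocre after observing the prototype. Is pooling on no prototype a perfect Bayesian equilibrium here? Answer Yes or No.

On path, the investor holds the prior and pays 1/2·31 + 1/2·25 = 28. Off path (the prototype), believing mediocre, it pays 25.
visionary: no prototype nets 28; the prototype nets 25 − 4 = 21. visionary stays.
mediocre: no prototype nets 28; the prototype nets 25 − 10 = 15. mediocre stays.
No type deviates, so pooling is sustained.

Yes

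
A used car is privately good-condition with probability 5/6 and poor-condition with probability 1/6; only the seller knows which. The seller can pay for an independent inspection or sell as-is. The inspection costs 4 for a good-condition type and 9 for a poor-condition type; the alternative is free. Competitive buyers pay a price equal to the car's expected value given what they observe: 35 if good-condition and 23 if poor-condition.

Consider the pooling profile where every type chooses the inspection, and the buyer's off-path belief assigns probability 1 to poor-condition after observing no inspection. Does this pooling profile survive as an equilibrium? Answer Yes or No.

On path, the buyer holds the prior and pays 5/6·35 + 1/6·23 = 33. Off path (no inspection), believing poor-condition, it pays 23.
good-condition: the inspection nets 33 − 4 = 29; no inspection nets 23. good-condition stays.
poor-condition: the inspection nets 33 − 9 = 24; no inspection nets 23. poor-condition stays.
No type deviates, so pooling is sustained.

Yes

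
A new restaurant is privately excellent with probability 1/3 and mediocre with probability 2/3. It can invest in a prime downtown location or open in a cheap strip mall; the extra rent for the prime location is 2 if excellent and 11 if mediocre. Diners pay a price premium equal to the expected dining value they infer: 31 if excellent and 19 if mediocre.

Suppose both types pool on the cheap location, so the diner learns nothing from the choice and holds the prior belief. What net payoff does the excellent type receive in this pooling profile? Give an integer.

Pooled price premium = 1/3·31 + 2/3·19 = 23.
excellent pays no cost for the cheap location, so net payoff = 23.

23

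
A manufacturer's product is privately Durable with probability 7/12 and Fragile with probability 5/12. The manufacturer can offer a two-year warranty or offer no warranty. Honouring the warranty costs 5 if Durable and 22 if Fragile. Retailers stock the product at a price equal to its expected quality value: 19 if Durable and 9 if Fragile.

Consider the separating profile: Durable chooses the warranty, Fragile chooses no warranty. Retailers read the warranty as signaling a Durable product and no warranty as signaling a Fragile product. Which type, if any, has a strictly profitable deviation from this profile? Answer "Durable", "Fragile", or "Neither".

The warranty pays 19; no warranty pays 9.
Durable: assigned the warranty, nets 19 − 5 = 14; deviating to no warranty nets 9.
Fragile: assigned no warranty, nets 9; deviating to the warranty nets 19 − 22 = -3.
Both types strictly prefer their assigned action; no profitable deviation.

Neither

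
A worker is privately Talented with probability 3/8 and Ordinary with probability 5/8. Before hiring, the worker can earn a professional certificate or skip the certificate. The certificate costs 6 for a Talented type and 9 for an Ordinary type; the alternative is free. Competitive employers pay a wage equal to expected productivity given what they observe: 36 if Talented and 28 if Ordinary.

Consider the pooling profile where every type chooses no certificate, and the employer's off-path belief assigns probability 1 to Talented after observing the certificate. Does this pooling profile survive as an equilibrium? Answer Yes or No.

On path, the employer holds the prior and pays 3/8·36 + 5/8·28 = 31. Off path (the certificate), believing Talented, it pays 36.
Talented: no certificate nets 31; the certificate nets 36 − 6 = 30. Talented stays.
Ordinary: no certificate nets 31; the certificate nets 36 − 9 = 27. Ordinary stays.
No type deviates, so pooling is sustained.

Yes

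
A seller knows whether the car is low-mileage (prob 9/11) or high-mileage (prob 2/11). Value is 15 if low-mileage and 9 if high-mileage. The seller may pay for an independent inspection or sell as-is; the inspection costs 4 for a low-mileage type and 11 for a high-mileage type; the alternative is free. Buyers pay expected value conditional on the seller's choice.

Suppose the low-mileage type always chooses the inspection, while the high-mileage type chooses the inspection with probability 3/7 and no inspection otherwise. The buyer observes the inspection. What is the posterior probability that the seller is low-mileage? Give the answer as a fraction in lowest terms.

P(the inspection) = (9/11)·1 + (2/11)·(3/7) = 69/77.
By Bayes' rule, P(low-mileage | the inspection) = (9/11) / (69/77) = 21/23.

21/23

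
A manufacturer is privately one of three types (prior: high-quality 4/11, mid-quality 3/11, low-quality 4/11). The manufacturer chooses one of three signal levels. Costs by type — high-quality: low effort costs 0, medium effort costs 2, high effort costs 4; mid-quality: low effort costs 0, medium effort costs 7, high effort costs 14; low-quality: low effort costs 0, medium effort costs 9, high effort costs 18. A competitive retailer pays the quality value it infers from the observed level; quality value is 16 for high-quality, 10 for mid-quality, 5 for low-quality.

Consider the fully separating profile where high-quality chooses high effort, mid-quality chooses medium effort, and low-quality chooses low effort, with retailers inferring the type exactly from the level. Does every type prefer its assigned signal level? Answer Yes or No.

Separating prices: high effort → 16, medium effort → 10, low effort → 5.
high-quality (assigned high effort): low effort: 5 − 0 = 5; medium effort: 10 − 2 = 8; high effort: 16 − 4 = 12. high-quality stays.
mid-quality (assigned medium effort): low effort: 5 − 0 = 5; medium effort: 10 − 7 = 3; high effort: 16 − 14 = 2. mid-quality prefers low effort.
low-quality (assigned low effort): low effort: 5 − 0 = 5; medium effort: 10 − 9 = 1; high effort: 16 − 18 = -2. low-quality stays.
At least one type deviates; the separating profile fails.

No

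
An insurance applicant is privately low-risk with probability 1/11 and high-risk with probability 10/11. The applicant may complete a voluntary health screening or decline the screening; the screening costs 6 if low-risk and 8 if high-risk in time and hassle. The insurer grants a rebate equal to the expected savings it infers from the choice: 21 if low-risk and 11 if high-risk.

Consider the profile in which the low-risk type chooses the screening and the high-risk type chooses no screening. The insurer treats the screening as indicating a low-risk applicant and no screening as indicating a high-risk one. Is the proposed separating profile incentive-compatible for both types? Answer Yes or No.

Under these beliefs, the screening earns rebate 21 and no screening earns rebate 11.
low-risk: the screening nets 21 − 6 = 15; no screening nets 11. low-risk prefers the screening.
high-risk: the screening nets 21 − 8 = 13; no screening nets 11. high-risk would deviate to the screening.
high-risk has a profitable deviation, so the profile is not an equilibrium.

No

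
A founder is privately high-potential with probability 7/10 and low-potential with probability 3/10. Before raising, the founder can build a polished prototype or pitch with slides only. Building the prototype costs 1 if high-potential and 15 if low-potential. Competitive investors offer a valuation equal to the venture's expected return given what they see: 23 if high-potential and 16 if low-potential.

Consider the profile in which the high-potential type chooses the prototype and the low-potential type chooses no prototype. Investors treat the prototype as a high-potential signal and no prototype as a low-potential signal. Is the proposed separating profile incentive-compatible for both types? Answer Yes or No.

Under these beliefs, the prototype earns valuation 23 and no prototype earns valuation 16.
high-potential: the prototype nets 23 − 1 = 22; no prototype nets 16. high-potential prefers the prototype.
low-potential: the prototype nets 23 − 15 = 8; no prototype nets 16. low-potential prefers no prototype.
Neither type deviates, so the separating profile is an equilibrium.

Yes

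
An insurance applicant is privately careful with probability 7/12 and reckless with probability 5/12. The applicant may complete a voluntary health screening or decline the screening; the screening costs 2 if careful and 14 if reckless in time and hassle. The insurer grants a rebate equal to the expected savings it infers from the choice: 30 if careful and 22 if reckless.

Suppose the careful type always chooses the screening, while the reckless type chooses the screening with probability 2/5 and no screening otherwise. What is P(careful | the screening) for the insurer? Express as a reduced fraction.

P(the screening) = (7/12)·1 + (5/12)·(2/5) = 3/4.
By Bayes' rule, P(careful | the screening) = (7/12) / (3/4) = 7/9.

7/9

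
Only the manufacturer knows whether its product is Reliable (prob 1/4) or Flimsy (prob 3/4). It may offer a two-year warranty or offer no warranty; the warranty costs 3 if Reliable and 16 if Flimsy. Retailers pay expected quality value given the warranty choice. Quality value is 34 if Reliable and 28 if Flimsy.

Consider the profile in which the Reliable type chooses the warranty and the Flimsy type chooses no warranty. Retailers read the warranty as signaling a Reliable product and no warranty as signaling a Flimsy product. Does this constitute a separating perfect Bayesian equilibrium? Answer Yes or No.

Yes

Under these beliefs, the warranty earns price 34 and no warranty earns price 28.
Reliable: the warranty nets 34 − 3 = 31; no warranty nets 28. Reliable prefers the warranty.
Flimsy: the warranty nets 34 − 16 = 18; no warranty nets 28. Flimsy prefers no warranty.
Neither type deviates, so the separating profile is an equilibrium.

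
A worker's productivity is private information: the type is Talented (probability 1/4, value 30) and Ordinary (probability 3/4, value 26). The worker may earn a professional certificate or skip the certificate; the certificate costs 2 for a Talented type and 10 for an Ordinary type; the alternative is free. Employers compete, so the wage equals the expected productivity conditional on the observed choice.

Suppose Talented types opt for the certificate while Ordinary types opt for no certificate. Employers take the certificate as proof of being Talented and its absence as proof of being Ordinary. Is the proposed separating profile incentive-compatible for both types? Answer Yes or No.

Yes

Under these beliefs, the certificate earns wage 30 and no certificate earns wage 26.
Talented: the certificate nets 30 − 2 = 28; no certificate nets 26. Talented prefers the certificate.
Ordinary: the certificate nets 30 − 10 = 20; no certificate nets 26. Ordinary prefers no certificate.
Neither type deviates, so the separating profile is an equilibrium.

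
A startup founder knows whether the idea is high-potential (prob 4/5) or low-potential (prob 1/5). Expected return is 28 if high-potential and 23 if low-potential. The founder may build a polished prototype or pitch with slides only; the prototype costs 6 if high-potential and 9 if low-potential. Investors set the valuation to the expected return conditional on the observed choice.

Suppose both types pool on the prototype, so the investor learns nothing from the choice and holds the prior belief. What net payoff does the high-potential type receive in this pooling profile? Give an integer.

Pooled valuation = 4/5·28 + 1/5·23 = 27.
high-potential pays cost 6 for the prototype, so net payoff = 27 − 6 = 21.

21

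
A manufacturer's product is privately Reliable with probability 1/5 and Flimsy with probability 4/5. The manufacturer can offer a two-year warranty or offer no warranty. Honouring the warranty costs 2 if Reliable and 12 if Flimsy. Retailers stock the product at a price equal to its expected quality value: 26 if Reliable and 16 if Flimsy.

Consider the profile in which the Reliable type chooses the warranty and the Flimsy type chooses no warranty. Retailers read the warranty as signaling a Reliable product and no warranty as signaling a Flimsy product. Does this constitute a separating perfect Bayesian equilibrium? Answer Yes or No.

Under these beliefs, the warranty earns price 26 and no warranty earns price 16.
Reliable: the warranty nets 26 − 2 = 24; no warranty nets 16. Reliable prefers the warranty.
Flimsy: the warranty nets 26 − 12 = 14; no warranty nets 16. Flimsy prefers no warranty.
Neither type deviates, so the separating profile is an equilibrium.

Yes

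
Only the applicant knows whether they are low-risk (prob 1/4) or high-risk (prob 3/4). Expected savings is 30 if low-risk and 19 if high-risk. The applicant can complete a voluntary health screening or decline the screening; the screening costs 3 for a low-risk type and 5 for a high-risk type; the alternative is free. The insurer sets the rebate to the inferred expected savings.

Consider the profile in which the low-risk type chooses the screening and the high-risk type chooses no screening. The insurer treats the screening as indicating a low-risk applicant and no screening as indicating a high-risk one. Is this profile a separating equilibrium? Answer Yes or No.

No

Under these beliefs, the screening earns rebate 30 and no screening earns rebate 19.
low-risk: the screening nets 30 − 3 = 27; no screening nets 19. low-risk prefers the screening.
high-risk: the screening nets 30 − 5 = 25; no screening nets 19. high-risk would deviate to the screening.
high-risk has a profitable deviation, so the profile is not an equilibrium.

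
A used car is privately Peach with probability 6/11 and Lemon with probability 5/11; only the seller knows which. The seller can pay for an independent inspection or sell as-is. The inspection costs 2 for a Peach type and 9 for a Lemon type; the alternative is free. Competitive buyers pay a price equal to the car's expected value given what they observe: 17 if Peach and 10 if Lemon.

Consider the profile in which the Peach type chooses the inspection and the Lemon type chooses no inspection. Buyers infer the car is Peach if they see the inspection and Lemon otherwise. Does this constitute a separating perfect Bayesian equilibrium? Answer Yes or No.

Yes

Under these beliefs, the inspection earns price 17 and no inspection earns price 10.
Peach: the inspection nets 17 − 2 = 15; no inspection nets 10. Peach prefers the inspection.
Lemon: the inspection nets 17 − 9 = 8; no inspection nets 10. Lemon prefers no inspection.
Neither type deviates, so the separating profile is an equilibrium.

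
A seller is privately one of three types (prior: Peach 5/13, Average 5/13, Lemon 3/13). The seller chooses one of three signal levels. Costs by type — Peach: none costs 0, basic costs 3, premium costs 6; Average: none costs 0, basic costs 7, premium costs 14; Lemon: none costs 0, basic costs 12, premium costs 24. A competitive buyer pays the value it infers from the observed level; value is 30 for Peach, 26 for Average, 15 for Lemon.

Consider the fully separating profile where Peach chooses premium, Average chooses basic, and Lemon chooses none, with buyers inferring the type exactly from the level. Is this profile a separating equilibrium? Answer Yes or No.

Yes

Separating prices: premium → 30, basic → 26, none → 15.
Peach (assigned premium): none: 15 − 0 = 15; basic: 26 − 3 = 23; premium: 30 − 6 = 24. Peach stays.
Average (assigned basic): none: 15 − 0 = 15; basic: 26 − 7 = 19; premium: 30 − 14 = 16. Average stays.
Lemon (assigned none): none: 15 − 0 = 15; basic: 26 − 12 = 14; premium: 30 − 24 = 6. Lemon stays.
Every type prefers its assigned level; separation holds.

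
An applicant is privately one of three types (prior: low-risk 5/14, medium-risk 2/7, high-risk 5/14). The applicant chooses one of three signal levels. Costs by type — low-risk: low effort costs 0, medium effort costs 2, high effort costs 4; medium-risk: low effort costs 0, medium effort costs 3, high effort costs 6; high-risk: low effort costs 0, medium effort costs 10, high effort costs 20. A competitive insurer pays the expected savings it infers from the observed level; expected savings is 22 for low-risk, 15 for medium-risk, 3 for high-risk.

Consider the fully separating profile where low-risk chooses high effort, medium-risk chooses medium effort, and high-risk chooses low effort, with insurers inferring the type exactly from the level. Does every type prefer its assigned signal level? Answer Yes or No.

No

Separating rebates: high effort → 22, medium effort → 15, low effort → 3.
low-risk (assigned high effort): low effort: 3 − 0 = 3; medium effort: 15 − 2 = 13; high effort: 22 − 4 = 18. low-risk stays.
medium-risk (assigned medium effort): low effort: 3 − 0 = 3; medium effort: 15 − 3 = 12; high effort: 22 − 6 = 16. medium-risk prefers high effort.
high-risk (assigned low effort): low effort: 3 − 0 = 3; medium effort: 15 − 10 = 5; high effort: 22 − 20 = 2. high-risk prefers medium effort.
At least one type deviates; the separating profile fails.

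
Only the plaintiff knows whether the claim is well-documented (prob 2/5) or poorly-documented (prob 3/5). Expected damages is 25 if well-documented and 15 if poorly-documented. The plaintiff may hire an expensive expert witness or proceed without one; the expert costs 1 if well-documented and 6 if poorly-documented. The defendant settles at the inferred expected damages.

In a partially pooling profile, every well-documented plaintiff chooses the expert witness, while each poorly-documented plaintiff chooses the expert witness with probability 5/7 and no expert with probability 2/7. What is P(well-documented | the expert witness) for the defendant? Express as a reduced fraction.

14/29

P(the expert witness) = (2/5)·1 + (3/5)·(5/7) = 29/35.
By Bayes' rule, P(well-documented | the expert witness) = (2/5) / (29/35) = 14/29.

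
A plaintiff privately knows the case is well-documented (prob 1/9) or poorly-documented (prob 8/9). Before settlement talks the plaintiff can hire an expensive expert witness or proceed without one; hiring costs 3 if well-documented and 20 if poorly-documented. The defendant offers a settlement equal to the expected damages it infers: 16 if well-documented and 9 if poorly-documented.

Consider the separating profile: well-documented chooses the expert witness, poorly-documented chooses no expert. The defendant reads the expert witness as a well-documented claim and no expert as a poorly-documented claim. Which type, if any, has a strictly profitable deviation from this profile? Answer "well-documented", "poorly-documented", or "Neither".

Neither

The expert witness pays 16; no expert pays 9.
well-documented: assigned the expert witness, nets 16 − 3 = 13; deviating to no expert nets 9.
poorly-documented: assigned no expert, nets 9; deviating to the expert witness nets 16 − 20 = -4.
Both types strictly prefer their assigned action; no profitable deviation.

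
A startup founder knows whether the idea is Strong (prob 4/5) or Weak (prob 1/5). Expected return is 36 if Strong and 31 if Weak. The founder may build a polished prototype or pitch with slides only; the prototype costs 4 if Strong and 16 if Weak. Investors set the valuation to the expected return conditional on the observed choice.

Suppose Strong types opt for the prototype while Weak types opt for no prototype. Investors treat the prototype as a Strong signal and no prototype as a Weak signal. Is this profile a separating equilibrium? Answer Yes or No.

Yes

Under these beliefs, the prototype earns valuation 36 and no prototype earns valuation 31.
Strong: the prototype nets 36 − 4 = 32; no prototype nets 31. Strong prefers the prototype.
Weak: the prototype nets 36 − 16 = 20; no prototype nets 31. Weak prefers no prototype.
Neither type deviates, so the separating profile is an equilibrium.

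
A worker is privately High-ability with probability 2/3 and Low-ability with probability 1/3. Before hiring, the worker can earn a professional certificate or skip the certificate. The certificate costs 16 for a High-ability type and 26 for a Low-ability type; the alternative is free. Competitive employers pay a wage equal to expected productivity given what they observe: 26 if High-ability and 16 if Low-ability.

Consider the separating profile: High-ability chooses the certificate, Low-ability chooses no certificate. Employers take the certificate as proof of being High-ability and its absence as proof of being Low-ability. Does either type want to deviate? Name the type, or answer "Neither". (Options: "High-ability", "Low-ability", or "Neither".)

High-ability

The certificate pays 26; no certificate pays 16.
High-ability: assigned the certificate, nets 26 − 16 = 10; deviating to no certificate nets 16.
Low-ability: assigned no certificate, nets 16; deviating to the certificate nets 26 − 26 = 0.
The High-ability type gains 6 by deviating.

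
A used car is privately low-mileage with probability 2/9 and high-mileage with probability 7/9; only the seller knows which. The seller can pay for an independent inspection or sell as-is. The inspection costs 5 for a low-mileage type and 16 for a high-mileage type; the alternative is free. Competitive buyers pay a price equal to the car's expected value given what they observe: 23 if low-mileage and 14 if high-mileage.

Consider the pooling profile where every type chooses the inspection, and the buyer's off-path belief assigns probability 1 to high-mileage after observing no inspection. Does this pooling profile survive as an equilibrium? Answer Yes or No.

On path, the buyer holds the prior and pays 2/9·23 + 7/9·14 = 16. Off path (no inspection), believing high-mileage, it pays 14.
low-mileage: the inspection nets 16 − 5 = 11; no inspection nets 14. low-mileage would deviate.
high-mileage: the inspection nets 16 − 16 = 0; no inspection nets 14. high-mileage would deviate.
A type deviates, so pooling fails.

No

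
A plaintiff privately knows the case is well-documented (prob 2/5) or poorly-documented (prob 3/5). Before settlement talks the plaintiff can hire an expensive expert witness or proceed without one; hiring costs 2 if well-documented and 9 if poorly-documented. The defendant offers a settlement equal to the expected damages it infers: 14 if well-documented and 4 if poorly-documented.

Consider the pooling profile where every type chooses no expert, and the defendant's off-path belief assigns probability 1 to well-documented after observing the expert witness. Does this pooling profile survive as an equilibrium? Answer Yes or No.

On path, the defendant holds the prior and pays 2/5·14 + 3/5·4 = 8. Off path (the expert witness), believing well-documented, it pays 14.
well-documented: no expert nets 8; the expert witness nets 14 − 2 = 12. well-documented would deviate.
poorly-documented: no expert nets 8; the expert witness nets 14 − 9 = 5. poorly-documented stays.
A type deviates, so pooling fails.

No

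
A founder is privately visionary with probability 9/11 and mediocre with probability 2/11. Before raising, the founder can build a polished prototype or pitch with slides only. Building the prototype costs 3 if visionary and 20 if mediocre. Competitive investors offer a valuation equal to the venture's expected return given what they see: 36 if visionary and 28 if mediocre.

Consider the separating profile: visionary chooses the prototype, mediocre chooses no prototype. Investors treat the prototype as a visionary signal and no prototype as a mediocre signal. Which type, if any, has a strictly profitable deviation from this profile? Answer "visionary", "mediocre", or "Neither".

Neither

The prototype pays 36; no prototype pays 28.
visionary: assigned the prototype, nets 36 − 3 = 33; deviating to no prototype nets 28.
mediocre: assigned no prototype, nets 28; deviating to the prototype nets 36 − 20 = 16.
Both types strictly prefer their assigned action; no profitable deviation.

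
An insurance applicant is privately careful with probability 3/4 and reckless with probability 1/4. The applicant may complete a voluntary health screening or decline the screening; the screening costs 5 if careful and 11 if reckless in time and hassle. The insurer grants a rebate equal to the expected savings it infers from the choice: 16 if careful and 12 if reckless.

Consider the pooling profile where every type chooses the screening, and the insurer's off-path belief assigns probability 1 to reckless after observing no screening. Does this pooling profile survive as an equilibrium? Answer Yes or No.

No

On path, the insurer holds the prior and pays 3/4·16 + 1/4·12 = 15. Off path (no screening), believing reckless, it pays 12.
careful: the screening nets 15 − 5 = 10; no screening nets 12. careful would deviate.
reckless: the screening nets 15 − 11 = 4; no screening nets 12. reckless would deviate.
A type deviates, so pooling fails.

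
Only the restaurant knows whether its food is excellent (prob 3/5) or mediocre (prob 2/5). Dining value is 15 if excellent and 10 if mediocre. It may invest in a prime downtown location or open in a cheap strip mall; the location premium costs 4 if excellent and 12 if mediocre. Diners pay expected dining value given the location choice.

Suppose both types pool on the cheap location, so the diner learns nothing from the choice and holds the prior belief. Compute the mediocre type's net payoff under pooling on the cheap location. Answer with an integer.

13

Pooled price premium = 3/5·15 + 2/5·10 = 13.
mediocre pays no cost for the cheap location, so net payoff = 13.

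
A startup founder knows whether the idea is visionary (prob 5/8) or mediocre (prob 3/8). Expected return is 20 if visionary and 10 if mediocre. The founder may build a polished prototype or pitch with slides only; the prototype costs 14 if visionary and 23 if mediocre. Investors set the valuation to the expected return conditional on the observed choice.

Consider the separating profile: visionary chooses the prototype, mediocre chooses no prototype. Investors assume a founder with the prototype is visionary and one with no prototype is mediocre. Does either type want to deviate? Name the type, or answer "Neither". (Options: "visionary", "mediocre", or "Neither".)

The prototype pays 20; no prototype pays 10.
visionary: assigned the prototype, nets 20 − 14 = 6; deviating to no prototype nets 10.
mediocre: assigned no prototype, nets 10; deviating to the prototype nets 20 − 23 = -3.
The visionary type gains 4 by deviating.

visionary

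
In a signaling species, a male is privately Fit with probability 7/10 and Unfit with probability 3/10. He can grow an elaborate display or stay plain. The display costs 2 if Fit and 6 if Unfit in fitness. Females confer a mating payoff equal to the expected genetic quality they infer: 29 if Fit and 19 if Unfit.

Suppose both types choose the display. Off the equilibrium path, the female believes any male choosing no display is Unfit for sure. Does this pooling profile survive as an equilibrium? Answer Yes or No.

On path, the female holds the prior and pays 7/10·29 + 3/10·19 = 26. Off path (no display), believing Unfit, it pays 19.
Fit: the display nets 26 − 2 = 24; no display nets 19. Fit stays.
Unfit: the display nets 26 − 6 = 20; no display nets 19. Unfit stays.
No type deviates, so pooling is sustained.

Yes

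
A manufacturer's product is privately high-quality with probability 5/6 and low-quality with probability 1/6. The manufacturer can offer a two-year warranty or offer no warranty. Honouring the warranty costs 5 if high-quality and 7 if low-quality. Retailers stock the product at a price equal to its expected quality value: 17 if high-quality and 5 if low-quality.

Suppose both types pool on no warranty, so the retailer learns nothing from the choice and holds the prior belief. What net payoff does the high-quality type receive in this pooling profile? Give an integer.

Pooled price = 5/6·17 + 1/6·5 = 15.
high-quality pays no cost for no warranty, so net payoff = 15.

15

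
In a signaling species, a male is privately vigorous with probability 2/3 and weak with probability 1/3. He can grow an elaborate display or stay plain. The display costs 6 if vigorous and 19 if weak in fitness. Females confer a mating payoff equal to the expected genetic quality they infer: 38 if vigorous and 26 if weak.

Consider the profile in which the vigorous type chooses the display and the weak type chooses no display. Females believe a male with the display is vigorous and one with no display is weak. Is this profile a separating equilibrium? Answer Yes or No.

Under these beliefs, the display earns mating payoff 38 and no display earns mating payoff 26.
vigorous: the display nets 38 − 6 = 32; no display nets 26. vigorous prefers the display.
weak: the display nets 38 − 19 = 19; no display nets 26. weak prefers no display.
Neither type deviates, so the separating profile is an equilibrium.

Yes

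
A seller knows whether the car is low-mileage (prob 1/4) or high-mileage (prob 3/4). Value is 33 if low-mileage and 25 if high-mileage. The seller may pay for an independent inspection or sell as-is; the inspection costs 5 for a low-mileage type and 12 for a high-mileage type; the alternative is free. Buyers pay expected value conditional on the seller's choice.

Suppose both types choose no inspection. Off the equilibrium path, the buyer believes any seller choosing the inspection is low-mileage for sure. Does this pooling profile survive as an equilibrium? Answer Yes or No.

No

On path, the buyer holds the prior and pays 1/4·33 + 3/4·25 = 27. Off path (the inspection), believing low-mileage, it pays 33.
low-mileage: no inspection nets 27; the inspection nets 33 − 5 = 28. low-mileage would deviate.
high-mileage: no inspection nets 27; the inspection nets 33 − 12 = 21. high-mileage stays.
A type deviates, so pooling fails.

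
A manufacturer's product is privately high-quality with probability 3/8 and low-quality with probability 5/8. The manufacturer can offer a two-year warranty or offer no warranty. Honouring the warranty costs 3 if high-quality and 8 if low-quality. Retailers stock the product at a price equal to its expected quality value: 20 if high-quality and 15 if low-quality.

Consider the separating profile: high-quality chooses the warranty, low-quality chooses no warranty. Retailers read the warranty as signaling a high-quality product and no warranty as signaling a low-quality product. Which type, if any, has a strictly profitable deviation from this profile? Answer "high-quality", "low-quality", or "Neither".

The warranty pays 20; no warranty pays 15.
high-quality: assigned the warranty, nets 20 − 3 = 17; deviating to no warranty nets 15.
low-quality: assigned no warranty, nets 15; deviating to the warranty nets 20 − 8 = 12.
Both types strictly prefer their assigned action; no profitable deviation.

Neither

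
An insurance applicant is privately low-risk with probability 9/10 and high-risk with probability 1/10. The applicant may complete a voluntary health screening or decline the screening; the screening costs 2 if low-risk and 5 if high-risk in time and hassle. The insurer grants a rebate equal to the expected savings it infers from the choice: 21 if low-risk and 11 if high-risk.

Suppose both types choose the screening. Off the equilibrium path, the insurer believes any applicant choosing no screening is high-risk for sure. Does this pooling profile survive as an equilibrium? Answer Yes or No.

On path, the insurer holds the prior and pays 9/10·21 + 1/10·11 = 20. Off path (no screening), believing high-risk, it pays 11.
low-risk: the screening nets 20 − 2 = 18; no screening nets 11. low-risk stays.
high-risk: the screening nets 20 − 5 = 15; no screening nets 11. high-risk stays.
No type deviates, so pooling is sustained.

Yes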